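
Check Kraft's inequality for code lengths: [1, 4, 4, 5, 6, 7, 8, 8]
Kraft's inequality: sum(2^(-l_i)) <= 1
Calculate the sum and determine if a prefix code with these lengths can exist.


Sum = 2^(-1) + 2^(-4) + 2^(-4) + 2^(-5) + 2^(-6) + 2^(-7) + 2^(-8) + 2^(-8)
    = 0.5 + 0.0625 + 0.0625 + 0.03125 + 0.015625 + 0.0078125 + 0.00390625 + 0.00390625
    = 176/256 = 0.6875
Since 0.6875 <= 1, Kraft's inequality IS satisfied.
A prefix code with these lengths CAN exist.

Kraft sum = 0.6875. Satisfied.


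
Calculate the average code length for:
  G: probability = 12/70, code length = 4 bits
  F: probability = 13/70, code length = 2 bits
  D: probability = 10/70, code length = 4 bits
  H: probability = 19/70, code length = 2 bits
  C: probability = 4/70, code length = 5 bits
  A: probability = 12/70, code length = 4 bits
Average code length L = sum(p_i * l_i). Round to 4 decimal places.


Weighted contributions p_i * l_i:
  G: (12/70) * 4 = 48/70
  F: (13/70) * 2 = 26/70
  D: (10/70) * 4 = 40/70
  H: (19/70) * 2 = 38/70
  C: (4/70) * 5 = 20/70
  A: (12/70) * 4 = 48/70
Sum = (48 + 26 + 40 + 38 + 20 + 48)/70 = 220/70

L = 220/70 = 3.1429 bits/symbol


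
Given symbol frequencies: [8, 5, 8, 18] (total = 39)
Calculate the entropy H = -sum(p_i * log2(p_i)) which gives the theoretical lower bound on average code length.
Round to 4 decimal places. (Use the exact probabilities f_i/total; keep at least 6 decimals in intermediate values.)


Per-symbol terms -p_i * log2(p_i) with p_i = f_i/39:
  p = 8/39 = 0.205128: log2(p) = -2.285402, -p*log2(p) = 0.468800
  p = 5/39 = 0.128205: log2(p) = -2.963474, -p*log2(p) = 0.379933
  p = 8/39 = 0.205128: log2(p) = -2.285402, -p*log2(p) = 0.468800
  p = 18/39 = 0.461538: log2(p) = -1.115477, -p*log2(p) = 0.514836
H = 0.468800 + 0.379933 + 0.468800 + 0.514836 = 1.832369

H = 1.8324 bits/symbol


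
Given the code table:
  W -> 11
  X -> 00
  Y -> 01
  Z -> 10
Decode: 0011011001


Decoding:
00 -> X
11 -> W
01 -> Y
10 -> Z
01 -> Y


Result: XWYZY


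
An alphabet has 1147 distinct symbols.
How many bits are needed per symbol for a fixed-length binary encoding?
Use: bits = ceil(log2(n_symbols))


log2(1147) = 10.1636
Bracket: 2^10 = 1024 < 1147 <= 2^11 = 2048
So ceil(log2(1147)) = 11

bits = ceil(log2(1147)) = ceil(10.1636) = 11 bits


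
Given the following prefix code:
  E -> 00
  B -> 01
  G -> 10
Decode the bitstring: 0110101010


Decoding step by step:
Bits 01 -> B
Bits 10 -> G
Bits 10 -> G
Bits 10 -> G
Bits 10 -> G


Decoded message: BGGGG


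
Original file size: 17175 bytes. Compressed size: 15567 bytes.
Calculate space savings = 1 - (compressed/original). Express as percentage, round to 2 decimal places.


ratio = compressed/original = 15567/17175 = 0.906376
savings = 1 - ratio = 1 - 0.906376 = 0.093624
as a percentage: 0.093624 * 100 = 9.36%

Space savings = 1 - 15567/17175 = 9.36%


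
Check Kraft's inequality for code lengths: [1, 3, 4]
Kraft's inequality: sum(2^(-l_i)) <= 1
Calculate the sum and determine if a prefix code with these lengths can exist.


Sum = 2^(-1) + 2^(-3) + 2^(-4)
    = 0.5 + 0.125 + 0.0625
    = 11/16 = 0.6875
Since 0.6875 <= 1, Kraft's inequality IS satisfied.
A prefix code with these lengths CAN exist.

Kraft sum = 0.6875. Satisfied.


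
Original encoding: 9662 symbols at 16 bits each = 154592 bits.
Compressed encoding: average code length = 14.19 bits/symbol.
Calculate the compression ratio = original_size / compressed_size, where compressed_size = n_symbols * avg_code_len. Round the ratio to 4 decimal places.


original_size = n_symbols * orig_bits = 9662 * 16 = 154592 bits
compressed_size = n_symbols * avg_code_len = 9662 * 14.19 = 137103.78 bits
ratio = original_size / compressed_size = 154592 / 137103.78 = 1.1276

Compression ratio = 1.1276


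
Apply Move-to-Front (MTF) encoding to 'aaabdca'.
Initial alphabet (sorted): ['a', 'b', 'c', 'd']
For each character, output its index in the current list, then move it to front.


MTF encoding:
'a': index 0 in ['a', 'b', 'c', 'd'] -> ['a', 'b', 'c', 'd']
'a': index 0 in ['a', 'b', 'c', 'd'] -> ['a', 'b', 'c', 'd']
'a': index 0 in ['a', 'b', 'c', 'd'] -> ['a', 'b', 'c', 'd']
'b': index 1 in ['a', 'b', 'c', 'd'] -> ['b', 'a', 'c', 'd']
'd': index 3 in ['b', 'a', 'c', 'd'] -> ['d', 'b', 'a', 'c']
'c': index 3 in ['d', 'b', 'a', 'c'] -> ['c', 'd', 'b', 'a']
'a': index 3 in ['c', 'd', 'b', 'a'] -> ['a', 'c', 'd', 'b']


Output: [0, 0, 0, 1, 3, 3, 3]


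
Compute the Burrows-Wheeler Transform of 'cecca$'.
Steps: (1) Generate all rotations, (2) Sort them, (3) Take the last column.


Rotations (sorted):
  0: $cecca -> last char: a
  1: a$cecc -> last char: c
  2: ca$cec -> last char: c
  3: cca$ce -> last char: e
  4: cecca$ -> last char: $
  5: ecca$c -> last char: c


BWT = acce$c


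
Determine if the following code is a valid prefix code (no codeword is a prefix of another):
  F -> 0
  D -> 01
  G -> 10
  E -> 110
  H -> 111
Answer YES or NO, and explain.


Checking each pair (does one codeword prefix another?):
  F='0' vs D='01': prefix -- VIOLATION

NO -- this is NOT a valid prefix code. F (0) is a prefix of D (01).


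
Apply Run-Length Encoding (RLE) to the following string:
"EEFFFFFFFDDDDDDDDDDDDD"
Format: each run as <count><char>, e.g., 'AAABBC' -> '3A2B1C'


Scanning runs left to right:
  i=0: run of 'E' x 2 -> '2E'
  i=2: run of 'F' x 7 -> '7F'
  i=9: run of 'D' x 13 -> '13D'

RLE = 2E7F13D


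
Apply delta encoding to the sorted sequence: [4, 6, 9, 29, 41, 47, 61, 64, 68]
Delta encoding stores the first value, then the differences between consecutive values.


First value: 4
Deltas:
  6 - 4 = 2
  9 - 6 = 3
  29 - 9 = 20
  41 - 29 = 12
  47 - 41 = 6
  61 - 47 = 14
  64 - 61 = 3
  68 - 64 = 4


Delta encoded: [4, 2, 3, 20, 12, 6, 14, 3, 4]


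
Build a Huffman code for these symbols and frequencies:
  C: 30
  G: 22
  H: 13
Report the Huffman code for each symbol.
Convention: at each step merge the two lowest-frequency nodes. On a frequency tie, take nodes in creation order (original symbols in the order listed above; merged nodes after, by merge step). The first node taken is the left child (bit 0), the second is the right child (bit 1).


Huffman tree construction:
Step 1: Merge H(13) + G(22) = 35
Step 2: Merge C(30) + (H+G)(35) = 65
Read each symbol's code off the tree from the root (left child = 0, right child = 1).

Codes:
  C: 0 (length 1)
  G: 11 (length 2)
  H: 10 (length 2)
Average code length: 100/65 = 1.5385 bits/symbol


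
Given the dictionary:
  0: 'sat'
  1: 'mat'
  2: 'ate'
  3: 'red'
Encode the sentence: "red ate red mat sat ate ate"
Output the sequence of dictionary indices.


Look up each word in the dictionary:
  'red' -> 3
  'ate' -> 2
  'red' -> 3
  'mat' -> 1
  'sat' -> 0
  'ate' -> 2
  'ate' -> 2

Encoded: [3, 2, 3, 1, 0, 2, 2]


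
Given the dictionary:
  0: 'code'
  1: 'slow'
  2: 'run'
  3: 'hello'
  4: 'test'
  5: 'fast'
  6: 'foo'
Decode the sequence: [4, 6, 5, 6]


Look up each index in the dictionary:
  4 -> 'test'
  6 -> 'foo'
  5 -> 'fast'
  6 -> 'foo'

Decoded: "test foo fast foo"


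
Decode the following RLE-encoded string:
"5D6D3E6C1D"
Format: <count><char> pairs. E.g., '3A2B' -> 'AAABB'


Expanding each <count><char> pair:
  5D -> 'DDDDD'
  6D -> 'DDDDDD'
  3E -> 'EEE'
  6C -> 'CCCCCC'
  1D -> 'D'

Decoded = DDDDDDDDDDDEEECCCCCCD


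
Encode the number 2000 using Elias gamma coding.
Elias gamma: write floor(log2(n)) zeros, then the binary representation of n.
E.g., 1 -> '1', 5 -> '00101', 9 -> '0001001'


num_bits = floor(log2(2000)) + 1 = 11
leading_zeros = num_bits - 1 = 10
binary(2000) = 11111010000

Elias gamma(2000) = '0000000000' + '11111010000' = 000000000011111010000 (21 bits)


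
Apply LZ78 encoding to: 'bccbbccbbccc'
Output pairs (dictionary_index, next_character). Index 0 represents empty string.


LZ78 encoding steps:
Dictionary: {0: ''}
Step 1: w='' (idx 0), next='b' -> output (0, 'b'), add 'b' as idx 1
Step 2: w='' (idx 0), next='c' -> output (0, 'c'), add 'c' as idx 2
Step 3: w='c' (idx 2), next='b' -> output (2, 'b'), add 'cb' as idx 3
Step 4: w='b' (idx 1), next='c' -> output (1, 'c'), add 'bc' as idx 4
Step 5: w='cb' (idx 3), next='b' -> output (3, 'b'), add 'cbb' as idx 5
Step 6: w='c' (idx 2), next='c' -> output (2, 'c'), add 'cc' as idx 6
Step 7: w='c' (idx 2), end of input -> output (2, '')


Encoded: [(0, 'b'), (0, 'c'), (2, 'b'), (1, 'c'), (3, 'b'), (2, 'c'), (2, '')]


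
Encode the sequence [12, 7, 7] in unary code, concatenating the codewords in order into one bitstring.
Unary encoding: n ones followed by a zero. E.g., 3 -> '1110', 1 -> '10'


Encode each number as n ones followed by a terminating 0:
  12 -> 1111111111110 (13 bits)
  7 -> 11111110 (8 bits)
  7 -> 11111110 (8 bits)
Total length = 13 + 8 + 8 = 29 bits.

Unary([12, 7, 7]) = 11111111111101111111011111110 (29 bits)


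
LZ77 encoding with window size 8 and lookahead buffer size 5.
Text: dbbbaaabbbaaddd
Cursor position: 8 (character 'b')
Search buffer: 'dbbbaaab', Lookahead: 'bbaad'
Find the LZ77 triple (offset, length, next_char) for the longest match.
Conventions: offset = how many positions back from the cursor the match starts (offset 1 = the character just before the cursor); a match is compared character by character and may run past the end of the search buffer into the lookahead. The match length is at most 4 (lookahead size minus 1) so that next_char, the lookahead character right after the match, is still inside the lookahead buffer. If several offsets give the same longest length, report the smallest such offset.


Try each offset into the search buffer:
  offset=1 (pos 7, char 'b'): match length 2
  offset=2 (pos 6, char 'a'): match length 0
  offset=3 (pos 5, char 'a'): match length 0
  offset=4 (pos 4, char 'a'): match length 0
  offset=5 (pos 3, char 'b'): match length 1
  offset=6 (pos 2, char 'b'): match length 4
  offset=7 (pos 1, char 'b'): match length 2
  offset=8 (pos 0, char 'd'): match length 0
Longest match has length 4 at offset 6.
next_char = character at position 8 + 4 = 12 -> 'd'

Best match: offset=6, length=4 (matching 'bbaa' starting at position 2)
LZ77 triple: (6, 4, 'd')


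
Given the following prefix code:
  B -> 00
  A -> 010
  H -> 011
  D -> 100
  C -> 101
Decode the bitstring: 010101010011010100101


Decoding step by step:
Bits 010 -> A
Bits 101 -> C
Bits 010 -> A
Bits 011 -> H
Bits 010 -> A
Bits 100 -> D
Bits 101 -> C


Decoded message: ACAHADC


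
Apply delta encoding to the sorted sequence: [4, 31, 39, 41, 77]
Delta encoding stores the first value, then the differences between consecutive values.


First value: 4
Deltas:
  31 - 4 = 27
  39 - 31 = 8
  41 - 39 = 2
  77 - 41 = 36


Delta encoded: [4, 27, 8, 2, 36]


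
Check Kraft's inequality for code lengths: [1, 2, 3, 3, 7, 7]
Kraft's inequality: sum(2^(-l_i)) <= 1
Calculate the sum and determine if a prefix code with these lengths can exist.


Sum = 2^(-1) + 2^(-2) + 2^(-3) + 2^(-3) + 2^(-7) + 2^(-7)
    = 0.5 + 0.25 + 0.125 + 0.125 + 0.0078125 + 0.0078125
    = 130/128 = 1.015625
Since 1.015625 > 1, Kraft's inequality is NOT satisfied.
A prefix code with these lengths CANNOT exist.

Kraft sum = 1.015625. Not satisfied.


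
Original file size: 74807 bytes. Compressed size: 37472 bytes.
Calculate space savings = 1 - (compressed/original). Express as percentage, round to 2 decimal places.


ratio = compressed/original = 37472/74807 = 0.500916
savings = 1 - ratio = 1 - 0.500916 = 0.499084
as a percentage: 0.499084 * 100 = 49.91%

Space savings = 1 - 37472/74807 = 49.91%


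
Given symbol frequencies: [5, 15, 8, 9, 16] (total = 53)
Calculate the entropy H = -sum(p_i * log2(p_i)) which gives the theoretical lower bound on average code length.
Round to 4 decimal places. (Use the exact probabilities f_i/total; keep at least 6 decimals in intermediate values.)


Per-symbol terms -p_i * log2(p_i) with p_i = f_i/53:
  p = 5/53 = 0.094340: log2(p) = -3.405992, -p*log2(p) = 0.321320
  p = 15/53 = 0.283019: log2(p) = -1.821030, -p*log2(p) = 0.515386
  p = 8/53 = 0.150943: log2(p) = -2.727920, -p*log2(p) = 0.411762
  p = 9/53 = 0.169811: log2(p) = -2.557995, -p*log2(p) = 0.434377
  p = 16/53 = 0.301887: log2(p) = -1.727920, -p*log2(p) = 0.521636
H = 0.321320 + 0.515386 + 0.411762 + 0.434377 + 0.521636 = 2.204481

H = 2.2045 bits/symbol


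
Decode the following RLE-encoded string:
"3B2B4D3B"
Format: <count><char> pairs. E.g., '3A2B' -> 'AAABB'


Expanding each <count><char> pair:
  3B -> 'BBB'
  2B -> 'BB'
  4D -> 'DDDD'
  3B -> 'BBB'

Decoded = BBBBBDDDDBBB


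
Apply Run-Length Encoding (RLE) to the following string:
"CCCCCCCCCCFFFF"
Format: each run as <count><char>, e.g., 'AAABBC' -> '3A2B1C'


Scanning runs left to right:
  i=0: run of 'C' x 10 -> '10C'
  i=10: run of 'F' x 4 -> '4F'

RLE = 10C4F


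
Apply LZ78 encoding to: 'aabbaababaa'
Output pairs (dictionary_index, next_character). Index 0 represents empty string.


LZ78 encoding steps:
Dictionary: {0: ''}
Step 1: w='' (idx 0), next='a' -> output (0, 'a'), add 'a' as idx 1
Step 2: w='a' (idx 1), next='b' -> output (1, 'b'), add 'ab' as idx 2
Step 3: w='' (idx 0), next='b' -> output (0, 'b'), add 'b' as idx 3
Step 4: w='a' (idx 1), next='a' -> output (1, 'a'), add 'aa' as idx 4
Step 5: w='b' (idx 3), next='a' -> output (3, 'a'), add 'ba' as idx 5
Step 6: w='ba' (idx 5), next='a' -> output (5, 'a'), add 'baa' as idx 6


Encoded: [(0, 'a'), (1, 'b'), (0, 'b'), (1, 'a'), (3, 'a'), (5, 'a')]


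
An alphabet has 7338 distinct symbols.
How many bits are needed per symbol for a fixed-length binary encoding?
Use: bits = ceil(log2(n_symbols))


log2(7338) = 12.8412
Bracket: 2^12 = 4096 < 7338 <= 2^13 = 8192
So ceil(log2(7338)) = 13

bits = ceil(log2(7338)) = ceil(12.8412) = 13 bits


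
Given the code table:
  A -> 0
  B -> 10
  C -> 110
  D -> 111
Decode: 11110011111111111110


Decoding:
111 -> D
10 -> B
0 -> A
111 -> D
111 -> D
111 -> D
111 -> D
10 -> B


Result: DBADDDDB


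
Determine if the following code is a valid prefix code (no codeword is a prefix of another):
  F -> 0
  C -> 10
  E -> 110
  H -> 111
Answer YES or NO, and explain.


Checking each pair (does one codeword prefix another?):
  F='0' vs C='10': no prefix
  F='0' vs E='110': no prefix
  F='0' vs H='111': no prefix
  C='10' vs F='0': no prefix
  C='10' vs E='110': no prefix
  C='10' vs H='111': no prefix
  E='110' vs F='0': no prefix
  E='110' vs C='10': no prefix
  E='110' vs H='111': no prefix
  H='111' vs F='0': no prefix
  H='111' vs C='10': no prefix
  H='111' vs E='110': no prefix
No violation found over all pairs.

YES -- this is a valid prefix code. No codeword is a prefix of any other codeword.


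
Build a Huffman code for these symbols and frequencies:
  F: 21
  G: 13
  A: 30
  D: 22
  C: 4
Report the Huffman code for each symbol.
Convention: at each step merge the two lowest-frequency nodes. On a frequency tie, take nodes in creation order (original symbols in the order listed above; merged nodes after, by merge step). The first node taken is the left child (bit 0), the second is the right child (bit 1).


Huffman tree construction:
Step 1: Merge C(4) + G(13) = 17
Step 2: Merge (C+G)(17) + F(21) = 38
Step 3: Merge D(22) + A(30) = 52
Step 4: Merge ((C+G)+F)(38) + (D+A)(52) = 90
Read each symbol's code off the tree from the root (left child = 0, right child = 1).

Codes:
  F: 01 (length 2)
  G: 001 (length 3)
  A: 11 (length 2)
  D: 10 (length 2)
  C: 000 (length 3)
Average code length: 197/90 = 2.1889 bits/symbol


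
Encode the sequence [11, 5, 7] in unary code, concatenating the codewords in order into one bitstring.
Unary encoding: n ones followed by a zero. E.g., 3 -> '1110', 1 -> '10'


Encode each number as n ones followed by a terminating 0:
  11 -> 111111111110 (12 bits)
  5 -> 111110 (6 bits)
  7 -> 11111110 (8 bits)
Total length = 12 + 6 + 8 = 26 bits.

Unary([11, 5, 7]) = 11111111111011111011111110 (26 bits)


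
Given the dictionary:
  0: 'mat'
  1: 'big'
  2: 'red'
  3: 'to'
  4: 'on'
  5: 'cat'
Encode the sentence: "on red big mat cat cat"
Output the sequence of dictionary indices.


Look up each word in the dictionary:
  'on' -> 4
  'red' -> 2
  'big' -> 1
  'mat' -> 0
  'cat' -> 5
  'cat' -> 5

Encoded: [4, 2, 1, 0, 5, 5]


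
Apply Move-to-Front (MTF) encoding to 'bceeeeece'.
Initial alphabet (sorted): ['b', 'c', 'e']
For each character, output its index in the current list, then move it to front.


MTF encoding:
'b': index 0 in ['b', 'c', 'e'] -> ['b', 'c', 'e']
'c': index 1 in ['b', 'c', 'e'] -> ['c', 'b', 'e']
'e': index 2 in ['c', 'b', 'e'] -> ['e', 'c', 'b']
'e': index 0 in ['e', 'c', 'b'] -> ['e', 'c', 'b']
'e': index 0 in ['e', 'c', 'b'] -> ['e', 'c', 'b']
'e': index 0 in ['e', 'c', 'b'] -> ['e', 'c', 'b']
'e': index 0 in ['e', 'c', 'b'] -> ['e', 'c', 'b']
'c': index 1 in ['e', 'c', 'b'] -> ['c', 'e', 'b']
'e': index 1 in ['c', 'e', 'b'] -> ['e', 'c', 'b']


Output: [0, 1, 2, 0, 0, 0, 0, 1, 1]


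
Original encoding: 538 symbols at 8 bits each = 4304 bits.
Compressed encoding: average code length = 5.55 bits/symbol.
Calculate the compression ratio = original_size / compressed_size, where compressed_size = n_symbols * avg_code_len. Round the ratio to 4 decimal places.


original_size = n_symbols * orig_bits = 538 * 8 = 4304 bits
compressed_size = n_symbols * avg_code_len = 538 * 5.55 = 2985.9 bits
ratio = original_size / compressed_size = 4304 / 2985.9 = 1.4414

Compression ratio = 1.4414


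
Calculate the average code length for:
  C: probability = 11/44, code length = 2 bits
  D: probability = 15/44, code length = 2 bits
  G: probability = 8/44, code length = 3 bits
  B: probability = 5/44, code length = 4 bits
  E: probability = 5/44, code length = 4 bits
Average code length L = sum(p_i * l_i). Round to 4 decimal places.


Weighted contributions p_i * l_i:
  C: (11/44) * 2 = 22/44
  D: (15/44) * 2 = 30/44
  G: (8/44) * 3 = 24/44
  B: (5/44) * 4 = 20/44
  E: (5/44) * 4 = 20/44
Sum = (22 + 30 + 24 + 20 + 20)/44 = 116/44

L = 116/44 = 2.6364 bits/symbol


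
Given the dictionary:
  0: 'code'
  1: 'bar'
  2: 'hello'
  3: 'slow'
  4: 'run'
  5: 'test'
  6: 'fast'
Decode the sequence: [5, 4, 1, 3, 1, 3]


Look up each index in the dictionary:
  5 -> 'test'
  4 -> 'run'
  1 -> 'bar'
  3 -> 'slow'
  1 -> 'bar'
  3 -> 'slow'

Decoded: "test run bar slow bar slow"


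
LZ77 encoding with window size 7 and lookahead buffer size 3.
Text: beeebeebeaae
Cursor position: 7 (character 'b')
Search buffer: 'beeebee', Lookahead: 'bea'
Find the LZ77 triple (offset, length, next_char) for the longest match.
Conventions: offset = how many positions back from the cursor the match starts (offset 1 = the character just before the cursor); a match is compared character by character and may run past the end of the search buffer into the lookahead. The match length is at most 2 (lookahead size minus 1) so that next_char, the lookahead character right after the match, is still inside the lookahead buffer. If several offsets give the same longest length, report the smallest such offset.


Try each offset into the search buffer:
  offset=1 (pos 6, char 'e'): match length 0
  offset=2 (pos 5, char 'e'): match length 0
  offset=3 (pos 4, char 'b'): match length 2
  offset=4 (pos 3, char 'e'): match length 0
  offset=5 (pos 2, char 'e'): match length 0
  offset=6 (pos 1, char 'e'): match length 0
  offset=7 (pos 0, char 'b'): match length 2
Longest match has length 2, found at offsets 3, 7; take the smallest, offset 3.
next_char = character at position 7 + 2 = 9 -> 'a'

Best match: offset=3, length=2 (matching 'be' starting at position 4)
LZ77 triple: (3, 2, 'a')


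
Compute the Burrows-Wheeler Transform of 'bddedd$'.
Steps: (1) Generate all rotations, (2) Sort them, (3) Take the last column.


Rotations (sorted):
  0: $bddedd -> last char: d
  1: bddedd$ -> last char: $
  2: d$bdded -> last char: d
  3: dd$bdde -> last char: e
  4: ddedd$b -> last char: b
  5: dedd$bd -> last char: d
  6: edd$bdd -> last char: d


BWT = d$debdd


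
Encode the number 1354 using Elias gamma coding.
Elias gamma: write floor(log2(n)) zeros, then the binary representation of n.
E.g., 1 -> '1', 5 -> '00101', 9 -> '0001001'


num_bits = floor(log2(1354)) + 1 = 11
leading_zeros = num_bits - 1 = 10
binary(1354) = 10101001010

Elias gamma(1354) = '0000000000' + '10101001010' = 000000000010101001010 (21 bits)


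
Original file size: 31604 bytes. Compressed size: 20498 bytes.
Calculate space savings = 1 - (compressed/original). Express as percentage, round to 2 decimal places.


ratio = compressed/original = 20498/31604 = 0.648589
savings = 1 - ratio = 1 - 0.648589 = 0.351411
as a percentage: 0.351411 * 100 = 35.14%

Space savings = 1 - 20498/31604 = 35.14%


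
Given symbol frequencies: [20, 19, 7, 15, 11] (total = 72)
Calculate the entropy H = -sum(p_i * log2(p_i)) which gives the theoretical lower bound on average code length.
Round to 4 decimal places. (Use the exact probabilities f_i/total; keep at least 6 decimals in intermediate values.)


Per-symbol terms -p_i * log2(p_i) with p_i = f_i/72:
  p = 20/72 = 0.277778: log2(p) = -1.847997, -p*log2(p) = 0.513332
  p = 19/72 = 0.263889: log2(p) = -1.921997, -p*log2(p) = 0.507194
  p = 7/72 = 0.097222: log2(p) = -3.362570, -p*log2(p) = 0.326917
  p = 15/72 = 0.208333: log2(p) = -2.263034, -p*log2(p) = 0.471466
  p = 11/72 = 0.152778: log2(p) = -2.710493, -p*log2(p) = 0.414103
H = 0.513332 + 0.507194 + 0.326917 + 0.471466 + 0.414103 = 2.233012

H = 2.233 bits/symbol


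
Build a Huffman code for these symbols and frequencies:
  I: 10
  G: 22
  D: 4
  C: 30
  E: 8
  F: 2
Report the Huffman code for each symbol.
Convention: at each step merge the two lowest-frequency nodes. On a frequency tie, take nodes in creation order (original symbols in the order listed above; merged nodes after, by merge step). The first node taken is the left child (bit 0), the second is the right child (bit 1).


Huffman tree construction:
Step 1: Merge F(2) + D(4) = 6
Step 2: Merge (F+D)(6) + E(8) = 14
Step 3: Merge I(10) + ((F+D)+E)(14) = 24
Step 4: Merge G(22) + (I+((F+D)+E))(24) = 46
Step 5: Merge C(30) + (G+(I+((F+D)+E)))(46) = 76
Read each symbol's code off the tree from the root (left child = 0, right child = 1).

Codes:
  I: 110 (length 3)
  G: 10 (length 2)
  D: 11101 (length 5)
  C: 0 (length 1)
  E: 1111 (length 4)
  F: 11100 (length 5)
Average code length: 166/76 = 2.1842 bits/symbol


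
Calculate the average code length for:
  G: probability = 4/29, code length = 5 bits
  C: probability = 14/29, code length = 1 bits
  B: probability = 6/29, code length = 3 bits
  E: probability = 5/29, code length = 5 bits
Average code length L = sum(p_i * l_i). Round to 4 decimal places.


Weighted contributions p_i * l_i:
  G: (4/29) * 5 = 20/29
  C: (14/29) * 1 = 14/29
  B: (6/29) * 3 = 18/29
  E: (5/29) * 5 = 25/29
Sum = (20 + 14 + 18 + 25)/29 = 77/29

L = 77/29 = 2.6552 bits/symbol


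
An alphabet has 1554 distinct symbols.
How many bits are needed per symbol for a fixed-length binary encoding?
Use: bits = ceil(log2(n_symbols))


log2(1554) = 10.6018
Bracket: 2^10 = 1024 < 1554 <= 2^11 = 2048
So ceil(log2(1554)) = 11

bits = ceil(log2(1554)) = ceil(10.6018) = 11 bits


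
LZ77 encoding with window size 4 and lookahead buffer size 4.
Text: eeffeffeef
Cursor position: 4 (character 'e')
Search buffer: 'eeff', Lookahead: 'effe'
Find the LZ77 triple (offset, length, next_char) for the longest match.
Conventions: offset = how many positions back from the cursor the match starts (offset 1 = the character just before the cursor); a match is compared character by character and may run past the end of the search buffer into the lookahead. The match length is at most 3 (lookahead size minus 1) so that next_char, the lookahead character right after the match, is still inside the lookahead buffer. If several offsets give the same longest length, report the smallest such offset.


Try each offset into the search buffer:
  offset=1 (pos 3, char 'f'): match length 0
  offset=2 (pos 2, char 'f'): match length 0
  offset=3 (pos 1, char 'e'): match length 3
  offset=4 (pos 0, char 'e'): match length 1
Longest match has length 3 at offset 3.
next_char = character at position 4 + 3 = 7 -> 'e'

Best match: offset=3, length=3 (matching 'eff' starting at position 1)
LZ77 triple: (3, 3, 'e')


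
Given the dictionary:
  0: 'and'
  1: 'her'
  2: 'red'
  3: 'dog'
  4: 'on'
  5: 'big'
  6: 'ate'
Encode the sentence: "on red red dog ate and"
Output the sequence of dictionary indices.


Look up each word in the dictionary:
  'on' -> 4
  'red' -> 2
  'red' -> 2
  'dog' -> 3
  'ate' -> 6
  'and' -> 0

Encoded: [4, 2, 2, 3, 6, 0]


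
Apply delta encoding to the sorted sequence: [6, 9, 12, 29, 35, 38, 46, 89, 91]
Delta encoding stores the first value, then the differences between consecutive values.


First value: 6
Deltas:
  9 - 6 = 3
  12 - 9 = 3
  29 - 12 = 17
  35 - 29 = 6
  38 - 35 = 3
  46 - 38 = 8
  89 - 46 = 43
  91 - 89 = 2


Delta encoded: [6, 3, 3, 17, 6, 3, 8, 43, 2]


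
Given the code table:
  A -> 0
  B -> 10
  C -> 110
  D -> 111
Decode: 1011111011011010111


Decoding:
10 -> B
111 -> D
110 -> C
110 -> C
110 -> C
10 -> B
111 -> D


Result: BDCCCBD


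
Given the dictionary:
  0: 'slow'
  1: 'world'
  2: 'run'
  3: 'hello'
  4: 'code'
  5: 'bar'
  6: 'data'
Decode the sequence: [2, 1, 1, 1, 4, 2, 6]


Look up each index in the dictionary:
  2 -> 'run'
  1 -> 'world'
  1 -> 'world'
  1 -> 'world'
  4 -> 'code'
  2 -> 'run'
  6 -> 'data'

Decoded: "run world world world code run data"


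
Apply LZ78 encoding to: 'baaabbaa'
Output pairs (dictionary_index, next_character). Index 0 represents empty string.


LZ78 encoding steps:
Dictionary: {0: ''}
Step 1: w='' (idx 0), next='b' -> output (0, 'b'), add 'b' as idx 1
Step 2: w='' (idx 0), next='a' -> output (0, 'a'), add 'a' as idx 2
Step 3: w='a' (idx 2), next='a' -> output (2, 'a'), add 'aa' as idx 3
Step 4: w='b' (idx 1), next='b' -> output (1, 'b'), add 'bb' as idx 4
Step 5: w='aa' (idx 3), end of input -> output (3, '')


Encoded: [(0, 'b'), (0, 'a'), (2, 'a'), (1, 'b'), (3, '')]


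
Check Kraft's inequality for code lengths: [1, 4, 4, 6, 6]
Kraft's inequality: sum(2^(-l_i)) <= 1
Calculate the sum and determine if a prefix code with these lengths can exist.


Sum = 2^(-1) + 2^(-4) + 2^(-4) + 2^(-6) + 2^(-6)
    = 0.5 + 0.0625 + 0.0625 + 0.015625 + 0.015625
    = 42/64 = 0.65625
Since 0.65625 <= 1, Kraft's inequality IS satisfied.
A prefix code with these lengths CAN exist.

Kraft sum = 0.65625. Satisfied.


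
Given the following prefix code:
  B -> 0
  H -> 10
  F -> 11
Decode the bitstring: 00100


Decoding step by step:
Bits 0 -> B
Bits 0 -> B
Bits 10 -> H
Bits 0 -> B


Decoded message: BBHB


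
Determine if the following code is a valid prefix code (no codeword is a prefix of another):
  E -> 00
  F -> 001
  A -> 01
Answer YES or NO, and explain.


Checking each pair (does one codeword prefix another?):
  E='00' vs F='001': prefix -- VIOLATION

NO -- this is NOT a valid prefix code. E (00) is a prefix of F (001).


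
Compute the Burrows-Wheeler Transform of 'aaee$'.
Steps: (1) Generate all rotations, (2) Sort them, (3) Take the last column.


Rotations (sorted):
  0: $aaee -> last char: e
  1: aaee$ -> last char: $
  2: aee$a -> last char: a
  3: e$aae -> last char: e
  4: ee$aa -> last char: a


BWT = e$aea


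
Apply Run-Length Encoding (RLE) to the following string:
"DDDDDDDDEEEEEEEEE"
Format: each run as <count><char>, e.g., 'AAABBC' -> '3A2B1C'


Scanning runs left to right:
  i=0: run of 'D' x 8 -> '8D'
  i=8: run of 'E' x 9 -> '9E'

RLE = 8D9E


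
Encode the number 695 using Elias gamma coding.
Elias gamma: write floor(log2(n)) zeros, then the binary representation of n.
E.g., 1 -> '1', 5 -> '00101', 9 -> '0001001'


num_bits = floor(log2(695)) + 1 = 10
leading_zeros = num_bits - 1 = 9
binary(695) = 1010110111

Elias gamma(695) = '000000000' + '1010110111' = 0000000001010110111 (19 bits)


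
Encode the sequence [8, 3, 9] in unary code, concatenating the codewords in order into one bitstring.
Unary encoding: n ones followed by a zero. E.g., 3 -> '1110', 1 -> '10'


Encode each number as n ones followed by a terminating 0:
  8 -> 111111110 (9 bits)
  3 -> 1110 (4 bits)
  9 -> 1111111110 (10 bits)
Total length = 9 + 4 + 10 = 23 bits.

Unary([8, 3, 9]) = 11111111011101111111110 (23 bits)


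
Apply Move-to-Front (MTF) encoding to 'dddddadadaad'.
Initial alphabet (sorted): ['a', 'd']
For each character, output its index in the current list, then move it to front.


MTF encoding:
'd': index 1 in ['a', 'd'] -> ['d', 'a']
'd': index 0 in ['d', 'a'] -> ['d', 'a']
'd': index 0 in ['d', 'a'] -> ['d', 'a']
'd': index 0 in ['d', 'a'] -> ['d', 'a']
'd': index 0 in ['d', 'a'] -> ['d', 'a']
'a': index 1 in ['d', 'a'] -> ['a', 'd']
'd': index 1 in ['a', 'd'] -> ['d', 'a']
'a': index 1 in ['d', 'a'] -> ['a', 'd']
'd': index 1 in ['a', 'd'] -> ['d', 'a']
'a': index 1 in ['d', 'a'] -> ['a', 'd']
'a': index 0 in ['a', 'd'] -> ['a', 'd']
'd': index 1 in ['a', 'd'] -> ['d', 'a']


Output: [1, 0, 0, 0, 0, 1, 1, 1, 1, 1, 0, 1]


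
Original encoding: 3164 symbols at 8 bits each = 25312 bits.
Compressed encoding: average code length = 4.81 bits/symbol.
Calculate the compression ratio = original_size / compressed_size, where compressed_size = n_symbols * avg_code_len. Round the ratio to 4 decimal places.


original_size = n_symbols * orig_bits = 3164 * 8 = 25312 bits
compressed_size = n_symbols * avg_code_len = 3164 * 4.81 = 15218.84 bits
ratio = original_size / compressed_size = 25312 / 15218.84 = 1.6632

Compression ratio = 1.6632


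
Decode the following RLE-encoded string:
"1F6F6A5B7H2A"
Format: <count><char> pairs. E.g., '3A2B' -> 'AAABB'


Expanding each <count><char> pair:
  1F -> 'F'
  6F -> 'FFFFFF'
  6A -> 'AAAAAA'
  5B -> 'BBBBB'
  7H -> 'HHHHHHH'
  2A -> 'AA'

Decoded = FFFFFFFAAAAAABBBBBHHHHHHHAA


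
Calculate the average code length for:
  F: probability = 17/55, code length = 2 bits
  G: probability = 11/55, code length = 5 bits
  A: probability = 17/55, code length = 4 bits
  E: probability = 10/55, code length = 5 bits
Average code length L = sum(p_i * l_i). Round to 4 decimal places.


Weighted contributions p_i * l_i:
  F: (17/55) * 2 = 34/55
  G: (11/55) * 5 = 55/55
  A: (17/55) * 4 = 68/55
  E: (10/55) * 5 = 50/55
Sum = (34 + 55 + 68 + 50)/55 = 207/55

L = 207/55 = 3.7636 bits/symbol


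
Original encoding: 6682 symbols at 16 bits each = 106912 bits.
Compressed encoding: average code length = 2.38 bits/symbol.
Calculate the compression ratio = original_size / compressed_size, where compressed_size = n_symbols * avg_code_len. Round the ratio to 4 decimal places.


original_size = n_symbols * orig_bits = 6682 * 16 = 106912 bits
compressed_size = n_symbols * avg_code_len = 6682 * 2.38 = 15903.16 bits
ratio = original_size / compressed_size = 106912 / 15903.16 = 6.7227

Compression ratio = 6.7227


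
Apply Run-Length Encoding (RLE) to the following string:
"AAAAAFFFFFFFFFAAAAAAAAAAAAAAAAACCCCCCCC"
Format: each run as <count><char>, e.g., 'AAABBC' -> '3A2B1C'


Scanning runs left to right:
  i=0: run of 'A' x 5 -> '5A'
  i=5: run of 'F' x 9 -> '9F'
  i=14: run of 'A' x 17 -> '17A'
  i=31: run of 'C' x 8 -> '8C'

RLE = 5A9F17A8C


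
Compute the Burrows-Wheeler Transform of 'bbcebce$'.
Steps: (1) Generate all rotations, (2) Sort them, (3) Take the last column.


Rotations (sorted):
  0: $bbcebce -> last char: e
  1: bbcebce$ -> last char: $
  2: bce$bbce -> last char: e
  3: bcebce$b -> last char: b
  4: ce$bbceb -> last char: b
  5: cebce$bb -> last char: b
  6: e$bbcebc -> last char: c
  7: ebce$bbc -> last char: c


BWT = e$ebbbcc


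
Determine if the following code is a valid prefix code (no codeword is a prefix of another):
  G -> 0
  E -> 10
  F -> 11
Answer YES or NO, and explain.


Checking each pair (does one codeword prefix another?):
  G='0' vs E='10': no prefix
  G='0' vs F='11': no prefix
  E='10' vs G='0': no prefix
  E='10' vs F='11': no prefix
  F='11' vs G='0': no prefix
  F='11' vs E='10': no prefix
No violation found over all pairs.

YES -- this is a valid prefix code. No codeword is a prefix of any other codeword.


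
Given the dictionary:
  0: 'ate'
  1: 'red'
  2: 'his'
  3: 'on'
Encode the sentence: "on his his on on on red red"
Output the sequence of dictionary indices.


Look up each word in the dictionary:
  'on' -> 3
  'his' -> 2
  'his' -> 2
  'on' -> 3
  'on' -> 3
  'on' -> 3
  'red' -> 1
  'red' -> 1

Encoded: [3, 2, 2, 3, 3, 3, 1, 1]


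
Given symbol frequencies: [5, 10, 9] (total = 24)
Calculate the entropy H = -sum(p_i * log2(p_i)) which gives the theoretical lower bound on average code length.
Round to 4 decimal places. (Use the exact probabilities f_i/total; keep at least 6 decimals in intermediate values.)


Per-symbol terms -p_i * log2(p_i) with p_i = f_i/24:
  p = 5/24 = 0.208333: log2(p) = -2.263034, -p*log2(p) = 0.471466
  p = 10/24 = 0.416667: log2(p) = -1.263034, -p*log2(p) = 0.526264
  p = 9/24 = 0.375000: log2(p) = -1.415037, -p*log2(p) = 0.530639
H = 0.471466 + 0.526264 + 0.530639 = 1.528369

H = 1.5284 bits/symbol


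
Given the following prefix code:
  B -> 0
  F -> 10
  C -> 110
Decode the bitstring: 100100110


Decoding step by step:
Bits 10 -> F
Bits 0 -> B
Bits 10 -> F
Bits 0 -> B
Bits 110 -> C


Decoded message: FBFBC


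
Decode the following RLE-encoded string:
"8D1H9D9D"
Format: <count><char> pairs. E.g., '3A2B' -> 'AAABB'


Expanding each <count><char> pair:
  8D -> 'DDDDDDDD'
  1H -> 'H'
  9D -> 'DDDDDDDDD'
  9D -> 'DDDDDDDDD'

Decoded = DDDDDDDDHDDDDDDDDDDDDDDDDDD


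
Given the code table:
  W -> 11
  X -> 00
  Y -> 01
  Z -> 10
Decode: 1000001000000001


Decoding:
10 -> Z
00 -> X
00 -> X
10 -> Z
00 -> X
00 -> X
00 -> X
01 -> Y


Result: ZXXZXXXY


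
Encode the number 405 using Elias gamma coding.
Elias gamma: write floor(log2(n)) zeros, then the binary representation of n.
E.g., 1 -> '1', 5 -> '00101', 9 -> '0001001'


num_bits = floor(log2(405)) + 1 = 9
leading_zeros = num_bits - 1 = 8
binary(405) = 110010101

Elias gamma(405) = '00000000' + '110010101' = 00000000110010101 (17 bits)


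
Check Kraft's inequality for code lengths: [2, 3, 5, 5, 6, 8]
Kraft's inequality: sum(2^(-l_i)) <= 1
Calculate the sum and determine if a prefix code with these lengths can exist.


Sum = 2^(-2) + 2^(-3) + 2^(-5) + 2^(-5) + 2^(-6) + 2^(-8)
    = 0.25 + 0.125 + 0.03125 + 0.03125 + 0.015625 + 0.00390625
    = 117/256 = 0.45703125
Since 0.45703125 <= 1, Kraft's inequality IS satisfied.
A prefix code with these lengths CAN exist.

Kraft sum = 0.45703125. Satisfied.


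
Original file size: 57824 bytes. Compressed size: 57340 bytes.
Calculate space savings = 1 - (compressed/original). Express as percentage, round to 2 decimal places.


ratio = compressed/original = 57340/57824 = 0.99163
savings = 1 - ratio = 1 - 0.99163 = 0.00837
as a percentage: 0.00837 * 100 = 0.84%

Space savings = 1 - 57340/57824 = 0.84%


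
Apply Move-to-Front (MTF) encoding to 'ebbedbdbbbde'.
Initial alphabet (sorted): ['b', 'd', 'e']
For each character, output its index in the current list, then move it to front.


MTF encoding:
'e': index 2 in ['b', 'd', 'e'] -> ['e', 'b', 'd']
'b': index 1 in ['e', 'b', 'd'] -> ['b', 'e', 'd']
'b': index 0 in ['b', 'e', 'd'] -> ['b', 'e', 'd']
'e': index 1 in ['b', 'e', 'd'] -> ['e', 'b', 'd']
'd': index 2 in ['e', 'b', 'd'] -> ['d', 'e', 'b']
'b': index 2 in ['d', 'e', 'b'] -> ['b', 'd', 'e']
'd': index 1 in ['b', 'd', 'e'] -> ['d', 'b', 'e']
'b': index 1 in ['d', 'b', 'e'] -> ['b', 'd', 'e']
'b': index 0 in ['b', 'd', 'e'] -> ['b', 'd', 'e']
'b': index 0 in ['b', 'd', 'e'] -> ['b', 'd', 'e']
'd': index 1 in ['b', 'd', 'e'] -> ['d', 'b', 'e']
'e': index 2 in ['d', 'b', 'e'] -> ['e', 'd', 'b']


Output: [2, 1, 0, 1, 2, 2, 1, 1, 0, 0, 1, 2]


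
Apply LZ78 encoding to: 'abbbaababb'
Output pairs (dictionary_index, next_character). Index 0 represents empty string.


LZ78 encoding steps:
Dictionary: {0: ''}
Step 1: w='' (idx 0), next='a' -> output (0, 'a'), add 'a' as idx 1
Step 2: w='' (idx 0), next='b' -> output (0, 'b'), add 'b' as idx 2
Step 3: w='b' (idx 2), next='b' -> output (2, 'b'), add 'bb' as idx 3
Step 4: w='a' (idx 1), next='a' -> output (1, 'a'), add 'aa' as idx 4
Step 5: w='b' (idx 2), next='a' -> output (2, 'a'), add 'ba' as idx 5
Step 6: w='bb' (idx 3), end of input -> output (3, '')


Encoded: [(0, 'a'), (0, 'b'), (2, 'b'), (1, 'a'), (2, 'a'), (3, '')]


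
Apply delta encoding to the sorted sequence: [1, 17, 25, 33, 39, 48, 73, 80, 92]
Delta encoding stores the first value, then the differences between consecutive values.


First value: 1
Deltas:
  17 - 1 = 16
  25 - 17 = 8
  33 - 25 = 8
  39 - 33 = 6
  48 - 39 = 9
  73 - 48 = 25
  80 - 73 = 7
  92 - 80 = 12


Delta encoded: [1, 16, 8, 8, 6, 9, 25, 7, 12]


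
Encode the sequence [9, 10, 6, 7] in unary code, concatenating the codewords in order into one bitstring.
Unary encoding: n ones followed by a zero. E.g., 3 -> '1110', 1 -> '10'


Encode each number as n ones followed by a terminating 0:
  9 -> 1111111110 (10 bits)
  10 -> 11111111110 (11 bits)
  6 -> 1111110 (7 bits)
  7 -> 11111110 (8 bits)
Total length = 10 + 11 + 7 + 8 = 36 bits.

Unary([9, 10, 6, 7]) = 111111111011111111110111111011111110 (36 bits)


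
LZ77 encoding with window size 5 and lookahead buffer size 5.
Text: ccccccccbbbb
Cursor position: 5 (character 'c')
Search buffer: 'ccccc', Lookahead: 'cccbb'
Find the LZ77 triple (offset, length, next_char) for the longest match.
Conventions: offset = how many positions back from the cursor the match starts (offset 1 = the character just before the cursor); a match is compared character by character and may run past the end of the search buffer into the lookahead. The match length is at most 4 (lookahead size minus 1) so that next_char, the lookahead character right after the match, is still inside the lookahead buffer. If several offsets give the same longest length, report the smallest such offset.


Try each offset into the search buffer:
  offset=1 (pos 4, char 'c'): match length 3
  offset=2 (pos 3, char 'c'): match length 3
  offset=3 (pos 2, char 'c'): match length 3
  offset=4 (pos 1, char 'c'): match length 3
  offset=5 (pos 0, char 'c'): match length 3
Longest match has length 3, found at offsets 1, 2, 3, 4, 5; take the smallest, offset 1.
next_char = character at position 5 + 3 = 8 -> 'b'

Best match: offset=1, length=3 (matching 'ccc' starting at position 4)
LZ77 triple: (1, 3, 'b')


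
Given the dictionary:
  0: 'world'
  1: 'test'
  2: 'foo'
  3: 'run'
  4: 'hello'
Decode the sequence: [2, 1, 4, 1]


Look up each index in the dictionary:
  2 -> 'foo'
  1 -> 'test'
  4 -> 'hello'
  1 -> 'test'

Decoded: "foo test hello test"


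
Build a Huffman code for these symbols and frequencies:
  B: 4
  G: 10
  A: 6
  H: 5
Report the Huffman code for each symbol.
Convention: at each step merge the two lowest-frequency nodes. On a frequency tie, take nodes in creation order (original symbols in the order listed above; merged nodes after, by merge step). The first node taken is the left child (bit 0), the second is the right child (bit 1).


Huffman tree construction:
Step 1: Merge B(4) + H(5) = 9
Step 2: Merge A(6) + (B+H)(9) = 15
Step 3: Merge G(10) + (A+(B+H))(15) = 25
Read each symbol's code off the tree from the root (left child = 0, right child = 1).

Codes:
  B: 110 (length 3)
  G: 0 (length 1)
  A: 10 (length 2)
  H: 111 (length 3)
Average code length: 49/25 = 1.9600 bits/symbol


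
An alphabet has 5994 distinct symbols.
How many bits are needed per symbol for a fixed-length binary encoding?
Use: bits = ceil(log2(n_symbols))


log2(5994) = 12.5493
Bracket: 2^12 = 4096 < 5994 <= 2^13 = 8192
So ceil(log2(5994)) = 13

bits = ceil(log2(5994)) = ceil(12.5493) = 13 bits


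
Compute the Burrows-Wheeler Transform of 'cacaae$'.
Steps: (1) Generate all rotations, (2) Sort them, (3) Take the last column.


Rotations (sorted):
  0: $cacaae -> last char: e
  1: aae$cac -> last char: c
  2: acaae$c -> last char: c
  3: ae$caca -> last char: a
  4: caae$ca -> last char: a
  5: cacaae$ -> last char: $
  6: e$cacaa -> last char: a


BWT = eccaa$a
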